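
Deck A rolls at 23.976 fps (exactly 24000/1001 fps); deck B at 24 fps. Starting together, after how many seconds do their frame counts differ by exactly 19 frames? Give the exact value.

19019/24 seconds

The gap grows by |24 − 24000/1001| = 24/1001 frames per second.
Time for a 19-frame gap: 19 ÷ (24/1001) = 19019/24 s.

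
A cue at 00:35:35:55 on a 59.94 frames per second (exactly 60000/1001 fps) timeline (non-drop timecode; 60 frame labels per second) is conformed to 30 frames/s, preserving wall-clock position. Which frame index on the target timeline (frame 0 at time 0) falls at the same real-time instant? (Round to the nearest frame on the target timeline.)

Source frame index: (0×3600 + 35×60 + 35) × 60 + 55 = 128155.
Real time: 128155 / (60000/1001) = 25656631/12000 s.
Target frame: (25656631/12000) × (30) = 25656631/400 ≈ 64141.577 → 64142.

frame 64142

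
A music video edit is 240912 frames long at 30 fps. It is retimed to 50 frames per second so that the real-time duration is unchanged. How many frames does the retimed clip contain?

Target frames = source frames × (target rate / source rate) = 240912 × (50)/(30) = 240912 × 5/3 = 401520.

401520 frames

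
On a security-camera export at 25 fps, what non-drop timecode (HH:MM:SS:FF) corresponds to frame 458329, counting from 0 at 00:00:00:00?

458329 ÷ 25 = 18333 full seconds, remainder 4 frames.
18333 s = 5 h 5 min 33 s.
Timecode: 05:05:33:04.

05:05:33:04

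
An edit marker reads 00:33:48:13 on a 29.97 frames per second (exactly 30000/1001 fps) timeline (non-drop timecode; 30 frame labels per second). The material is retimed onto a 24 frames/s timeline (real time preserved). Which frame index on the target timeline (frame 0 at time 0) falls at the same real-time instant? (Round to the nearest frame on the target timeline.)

Source frame index: (0×3600 + 33×60 + 48) × 30 + 13 = 60853.
Real time: 60853 / (30000/1001) = 60913853/30000 s.
Target frame: (60913853/30000) × (24) = 60913853/1250 ≈ 48731.082 → 48731.

frame 48731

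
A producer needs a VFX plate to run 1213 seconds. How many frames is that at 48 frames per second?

58224 frames

Frames = 1213 × 48 = 58224.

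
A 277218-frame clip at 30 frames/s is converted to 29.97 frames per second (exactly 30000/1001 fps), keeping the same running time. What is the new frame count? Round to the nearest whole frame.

Frames at target rate = 277218 × (30000/1001) / (30) = 277218000/1001 ≈ 276941.059.
Nearest whole frame: 276941.

276941 frames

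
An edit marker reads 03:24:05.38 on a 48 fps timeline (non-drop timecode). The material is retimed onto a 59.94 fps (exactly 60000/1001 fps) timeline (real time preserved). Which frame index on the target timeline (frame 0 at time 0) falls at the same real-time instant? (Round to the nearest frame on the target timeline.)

frame 734013

Source frame index: (3×3600 + 24×60 + 5) × 48 + 38 = 587798.
Real time: 587798 / (48) = 293899/24 s.
Target frame: (293899/24) × (60000/1001) = 734747500/1001 ≈ 734013.487 → 734013.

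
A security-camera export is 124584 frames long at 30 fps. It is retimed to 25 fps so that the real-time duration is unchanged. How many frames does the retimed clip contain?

Target frames = source frames × (target rate / source rate) = 124584 × (25)/(30) = 124584 × 5/6 = 103820.

103820 frames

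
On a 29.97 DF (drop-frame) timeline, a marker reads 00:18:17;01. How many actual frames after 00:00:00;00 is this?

Complete 10-minute blocks: 1, each 17982 frames → 17982.
Remaining 8 whole minutes in the current block: 1800 + 7 × 1798 = 14386 frames.
Within the current minute: 17 × 30 + 1 − 2 = 509 (labels ;00/;01 skipped at this minute). Total = 17982 + 14386 + 509 = 32877.

32877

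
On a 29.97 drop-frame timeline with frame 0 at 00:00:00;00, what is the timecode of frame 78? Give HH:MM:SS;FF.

00:00:02;18

Each 10-minute DF block holds 10 × 60 × 30 − 9 × 2 = 17982 frames. 78 ÷ 17982 → 0 full blocks, remainder 78.
Within the partial block the first minute is 1800 frames and each further minute 1798, so 0 further minute boundaries passed. Total skipped labels = 18 × 0 + 2 × 0 = 0.
Non-drop label index = 78 + 0 = 78; at 30 labels/s that is 00:00:02:18, i.e. DF 00:00:02;18.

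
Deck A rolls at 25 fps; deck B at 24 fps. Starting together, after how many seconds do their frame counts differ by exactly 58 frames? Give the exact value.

58 seconds

The gap grows by |24 − 25| = 1 frame per second.
Time for a 58-frame gap: 58 ÷ (1) = 58 s.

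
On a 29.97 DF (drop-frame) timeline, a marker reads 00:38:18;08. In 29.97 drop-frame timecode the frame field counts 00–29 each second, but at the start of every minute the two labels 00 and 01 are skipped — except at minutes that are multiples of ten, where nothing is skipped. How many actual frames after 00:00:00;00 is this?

As if non-drop at 30 labels/s: (0 × 3600 + 38 × 60 + 18) × 30 + 8 = 68948.
Minute boundaries passed: 38; those not divisible by 10: 38 − 3 = 35; dropped labels = 2 × 35 = 70.
Actual frame index = 68948 − 70 = 68878.

68878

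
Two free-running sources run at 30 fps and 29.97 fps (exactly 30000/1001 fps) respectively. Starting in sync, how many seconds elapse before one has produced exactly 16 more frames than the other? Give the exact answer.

The gap grows by |30000/1001 − 30| = 30/1001 frames per second.
Time for a 16-frame gap: 16 ÷ (30/1001) = 8008/15 s.

8008/15 seconds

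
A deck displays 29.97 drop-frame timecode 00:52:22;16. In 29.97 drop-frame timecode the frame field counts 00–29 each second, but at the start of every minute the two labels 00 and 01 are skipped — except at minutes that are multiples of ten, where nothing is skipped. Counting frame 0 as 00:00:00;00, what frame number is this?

Complete 10-minute blocks: 5, each 17982 frames → 89910.
Remaining 2 whole minutes in the current block: 1800 + 1 × 1798 = 3598 frames.
Within the current minute: 22 × 30 + 16 − 2 = 674 (labels ;00/;01 skipped at this minute). Total = 89910 + 3598 + 674 = 94182.

94182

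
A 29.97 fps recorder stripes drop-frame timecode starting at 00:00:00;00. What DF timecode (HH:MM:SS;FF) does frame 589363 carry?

05:27:45;03

Each 10-minute DF block holds 10 × 60 × 30 − 9 × 2 = 17982 frames. 589363 ÷ 17982 → 32 full blocks, remainder 13939.
Within the partial block the first minute is 1800 frames and each further minute 1798, so 7 further minute boundaries passed. Total skipped labels = 18 × 32 + 2 × 7 = 590.
Non-drop label index = 589363 + 590 = 589953; at 30 labels/s that is 05:27:45:03, i.e. DF 05:27:45;03.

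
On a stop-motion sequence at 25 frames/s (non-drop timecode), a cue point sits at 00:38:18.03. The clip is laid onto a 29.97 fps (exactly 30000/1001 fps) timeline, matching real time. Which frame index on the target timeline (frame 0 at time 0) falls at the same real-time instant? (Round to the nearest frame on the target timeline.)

frame 68875

Source frame index: (0×3600 + 38×60 + 18) × 25 + 3 = 57453.
Real time: 57453 / (25) = 57453/25 s.
Target frame: (57453/25) × (30000/1001) = 6267600/91 ≈ 68874.725 → 68875.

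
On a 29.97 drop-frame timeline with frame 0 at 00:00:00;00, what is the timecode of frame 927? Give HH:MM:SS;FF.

Each 10-minute DF block holds 10 × 60 × 30 − 9 × 2 = 17982 frames. 927 ÷ 17982 → 0 full blocks, remainder 927.
Within the partial block the first minute is 1800 frames and each further minute 1798, so 0 further minute boundaries passed. Total skipped labels = 18 × 0 + 2 × 0 = 0.
Non-drop label index = 927 + 0 = 927; at 30 labels/s that is 00:00:30:27, i.e. DF 00:00:30;27.

00:00:30;27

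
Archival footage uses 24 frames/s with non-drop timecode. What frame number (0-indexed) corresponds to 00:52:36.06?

frame 75750

Total seconds to the label: (0 × 3600 + 52 × 60 + 36) = 3156.
Frame index = 3156 × 24 + 6 = 75750.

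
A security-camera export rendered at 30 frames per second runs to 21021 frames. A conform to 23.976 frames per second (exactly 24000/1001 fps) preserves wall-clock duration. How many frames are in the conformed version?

Target frames = source frames × (target rate / source rate) = 21021 × (24000/1001)/(30) = 21021 × 800/1001 = 16800.

16800 frames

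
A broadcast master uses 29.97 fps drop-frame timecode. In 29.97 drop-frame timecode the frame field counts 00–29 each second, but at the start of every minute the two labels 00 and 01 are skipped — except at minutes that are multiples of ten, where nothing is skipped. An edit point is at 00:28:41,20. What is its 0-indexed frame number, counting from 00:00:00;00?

51598

As if non-drop at 30 labels/s: (0 × 3600 + 28 × 60 + 41) × 30 + 20 = 51650.
Minute boundaries passed: 28; those not divisible by 10: 28 − 2 = 26; dropped labels = 2 × 26 = 52.
Actual frame index = 51650 − 52 = 51598.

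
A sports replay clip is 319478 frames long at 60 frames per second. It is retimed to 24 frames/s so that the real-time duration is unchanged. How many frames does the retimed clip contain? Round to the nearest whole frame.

127791 frames

Frames at target rate = 319478 × (24) / (60) = 638956/5 ≈ 127791.200.
Nearest whole frame: 127791.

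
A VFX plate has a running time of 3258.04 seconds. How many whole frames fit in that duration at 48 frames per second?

Frames = 3258.04 × 48 = 3909648/25 ≈ 156385.9200.
Complete frames: 156385.

156385 frames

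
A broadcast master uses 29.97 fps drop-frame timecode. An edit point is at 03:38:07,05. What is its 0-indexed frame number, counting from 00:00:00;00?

392221

As if non-drop at 30 labels/s: (3 × 3600 + 38 × 60 + 7) × 30 + 5 = 392615.
Minute boundaries passed: 218; those not divisible by 10: 218 − 21 = 197; dropped labels = 2 × 197 = 394.
Actual frame index = 392615 − 394 = 392221.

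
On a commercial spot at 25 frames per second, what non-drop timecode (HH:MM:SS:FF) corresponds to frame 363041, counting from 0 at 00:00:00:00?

363041 ÷ 25 = 14521 full seconds, remainder 16 frames.
14521 s = 4 h 2 min 1 s.
Timecode: 04:02:01:16.

04:02:01:16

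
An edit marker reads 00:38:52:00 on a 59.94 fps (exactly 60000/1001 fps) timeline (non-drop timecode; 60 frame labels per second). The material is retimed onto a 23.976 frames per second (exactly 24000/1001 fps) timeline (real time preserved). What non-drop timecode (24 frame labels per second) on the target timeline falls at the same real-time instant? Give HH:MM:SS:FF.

00:38:52:00

Source frame index: (0×3600 + 38×60 + 52) × 60 + 0 = 139920.
Real time: 139920 / (60000/1001) = 583583/250 s.
Target frame: (583583/250) × (24000/1001) = 55968.
At 24 labels/s: frame 55968 → 00:38:52:00.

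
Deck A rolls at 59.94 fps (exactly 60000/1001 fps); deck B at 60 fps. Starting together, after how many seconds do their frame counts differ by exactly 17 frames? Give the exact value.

17017/60 seconds

The gap grows by |60 − 60000/1001| = 60/1001 frames per second.
Time for a 17-frame gap: 17 ÷ (60/1001) = 17017/60 s.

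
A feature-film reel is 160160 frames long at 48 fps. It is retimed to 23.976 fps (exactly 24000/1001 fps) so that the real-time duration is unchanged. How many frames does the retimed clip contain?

80000 frames

Target frames = source frames × (target rate / source rate) = 160160 × (24000/1001)/(48) = 160160 × 500/1001 = 80000.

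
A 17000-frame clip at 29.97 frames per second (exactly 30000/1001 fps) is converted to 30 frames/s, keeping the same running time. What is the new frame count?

17017 frames

Target frames = source frames × (target rate / source rate) = 17000 × (30)/(30000/1001) = 17000 × 1001/1000 = 17017.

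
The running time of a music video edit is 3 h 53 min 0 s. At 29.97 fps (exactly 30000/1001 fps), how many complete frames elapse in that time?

418981 frames

3 h 53 min 0 s = 13980 s.
Frames = 13980 × 30000/1001 = 419400000/1001 ≈ 418981.0190.
Complete frames: 418981.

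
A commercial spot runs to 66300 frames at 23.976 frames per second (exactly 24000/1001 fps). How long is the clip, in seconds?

Running time = 66300 / (24000/1001) = 2765.2625 s.

2765.2625 seconds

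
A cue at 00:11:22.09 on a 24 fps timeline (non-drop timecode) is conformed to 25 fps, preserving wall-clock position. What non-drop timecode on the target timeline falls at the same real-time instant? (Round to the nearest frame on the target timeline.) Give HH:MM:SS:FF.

Source frame index: (0×3600 + 11×60 + 22) × 24 + 9 = 16377.
Real time: 16377 / (24) = 5459/8 s.
Target frame: (5459/8) × (25) = 136475/8 ≈ 17059.375 → 17059.
At 25 labels/s: frame 17059 → 00:11:22:09.

00:11:22:09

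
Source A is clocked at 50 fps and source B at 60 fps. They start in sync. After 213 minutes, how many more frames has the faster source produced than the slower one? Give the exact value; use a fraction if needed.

127800 frames

213 min = 12780 s.
A emits 50 × 12780 = 639000 frames; B emits 60 × 12780 = 766800.
Difference = 127800 frames; B is ahead of A.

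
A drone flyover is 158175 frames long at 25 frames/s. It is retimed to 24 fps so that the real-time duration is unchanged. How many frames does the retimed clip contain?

151848 frames

Target frames = source frames × (target rate / source rate) = 158175 × (24)/(25) = 158175 × 24/25 = 151848.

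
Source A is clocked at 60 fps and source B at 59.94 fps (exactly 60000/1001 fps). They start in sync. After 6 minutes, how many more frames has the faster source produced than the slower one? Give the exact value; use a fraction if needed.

21600/1001 frames

6 min = 360 s.
A emits 60 × 360 = 21600 frames; B emits 60000/1001 × 360 = 21600000/1001.
Difference = 21600/1001 frames (≈ 21.5784); B is behind A.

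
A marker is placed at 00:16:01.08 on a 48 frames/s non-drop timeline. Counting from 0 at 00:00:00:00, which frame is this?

Total seconds to the label: (0 × 3600 + 16 × 60 + 1) = 961.
Frame index = 961 × 48 + 8 = 46136.

46136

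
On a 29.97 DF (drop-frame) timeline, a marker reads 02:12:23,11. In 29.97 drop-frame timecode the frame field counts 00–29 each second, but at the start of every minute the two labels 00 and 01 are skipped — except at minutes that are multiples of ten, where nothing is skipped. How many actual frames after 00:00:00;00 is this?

Complete 10-minute blocks: 13, each 17982 frames → 233766.
Remaining 2 whole minutes in the current block: 1800 + 1 × 1798 = 3598 frames.
Within the current minute: 23 × 30 + 11 − 2 = 699 (labels ;00/;01 skipped at this minute). Total = 233766 + 3598 + 699 = 238063.

238063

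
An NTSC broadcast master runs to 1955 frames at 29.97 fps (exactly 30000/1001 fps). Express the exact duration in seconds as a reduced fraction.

Running time = 1955 ÷ (30000/1001) = 1955 × 1001/30000 = 391391/6000 s.

391391/6000 seconds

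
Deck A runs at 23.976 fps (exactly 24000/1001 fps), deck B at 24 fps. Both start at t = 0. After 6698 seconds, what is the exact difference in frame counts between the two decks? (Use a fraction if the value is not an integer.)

160752/1001 frames

A emits 24000/1001 × 6698 = 160752000/1001 frames; B emits 24 × 6698 = 160752.
Difference = 160752/1001 frames (≈ 160.5914); B is ahead of A.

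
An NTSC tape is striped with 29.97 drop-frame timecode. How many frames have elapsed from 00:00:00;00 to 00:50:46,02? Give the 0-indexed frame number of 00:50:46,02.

91292

As if non-drop at 30 labels/s: (0 × 3600 + 50 × 60 + 46) × 30 + 2 = 91382.
Minute boundaries passed: 50; those not divisible by 10: 50 − 5 = 45; dropped labels = 2 × 45 = 90.
Actual frame index = 91382 − 90 = 91292.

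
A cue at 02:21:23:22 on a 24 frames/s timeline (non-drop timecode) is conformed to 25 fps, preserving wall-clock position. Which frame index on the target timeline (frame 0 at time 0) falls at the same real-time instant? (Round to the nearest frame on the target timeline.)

Source frame index: (2×3600 + 21×60 + 23) × 24 + 22 = 203614.
Real time: 203614 / (24) = 101807/12 s.
Target frame: (101807/12) × (25) = 2545175/12 ≈ 212097.917 → 212098.

frame 212098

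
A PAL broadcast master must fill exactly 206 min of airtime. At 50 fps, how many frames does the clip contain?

206 min = 12360 s.
Frames = 12360 × 50 = 618000.

618000 frames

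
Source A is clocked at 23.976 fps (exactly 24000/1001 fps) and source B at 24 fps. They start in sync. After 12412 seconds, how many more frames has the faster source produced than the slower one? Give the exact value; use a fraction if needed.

297888/1001 frames

A emits 24000/1001 × 12412 = 297888000/1001 frames; B emits 24 × 12412 = 297888.
Difference = 297888/1001 frames (≈ 297.5904); B is ahead of A.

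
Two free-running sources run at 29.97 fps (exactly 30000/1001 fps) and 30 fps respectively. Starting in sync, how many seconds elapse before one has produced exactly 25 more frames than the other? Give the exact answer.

5005/6 seconds

The gap grows by |30 − 30000/1001| = 30/1001 frames per second.
Time for a 25-frame gap: 25 ÷ (30/1001) = 5005/6 s.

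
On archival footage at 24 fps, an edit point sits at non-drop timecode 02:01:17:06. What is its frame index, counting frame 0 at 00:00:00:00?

Total seconds to the label: (2 × 3600 + 1 × 60 + 17) = 7277.
Frame index = 7277 × 24 + 6 = 174654.

174654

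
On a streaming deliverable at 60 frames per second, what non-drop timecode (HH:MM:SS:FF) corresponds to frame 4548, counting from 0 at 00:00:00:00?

4548 ÷ 60 = 75 full seconds, remainder 48 frames.
75 s = 0 h 1 min 15 s.
Timecode: 00:01:15:48.

00:01:15:48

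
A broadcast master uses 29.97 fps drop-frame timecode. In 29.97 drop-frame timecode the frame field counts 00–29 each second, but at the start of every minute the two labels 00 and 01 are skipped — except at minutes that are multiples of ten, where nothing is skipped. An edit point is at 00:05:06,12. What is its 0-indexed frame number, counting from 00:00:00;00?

As if non-drop at 30 labels/s: (0 × 3600 + 5 × 60 + 6) × 30 + 12 = 9192.
Minute boundaries passed: 5; those not divisible by 10: 5 − 0 = 5; dropped labels = 2 × 5 = 10.
Actual frame index = 9192 − 10 = 9182.

9182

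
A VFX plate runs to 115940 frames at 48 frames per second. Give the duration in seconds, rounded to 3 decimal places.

2415.417 seconds

Running time = 115940 × 1/48 = 28985/12 s ≈ 2415.417 s.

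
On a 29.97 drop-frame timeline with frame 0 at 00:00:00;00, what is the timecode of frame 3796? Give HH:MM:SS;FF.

Each 10-minute DF block holds 10 × 60 × 30 − 9 × 2 = 17982 frames. 3796 ÷ 17982 → 0 full blocks, remainder 3796.
Within the partial block the first minute is 1800 frames and each further minute 1798, so 2 further minute boundaries passed. Total skipped labels = 18 × 0 + 2 × 2 = 4.
Non-drop label index = 3796 + 4 = 3800; at 30 labels/s that is 00:02:06:20, i.e. DF 00:02:06;20.

00:02:06;20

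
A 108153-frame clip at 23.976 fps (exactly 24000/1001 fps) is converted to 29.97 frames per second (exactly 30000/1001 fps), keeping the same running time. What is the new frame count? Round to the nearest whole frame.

Frames at target rate = 108153 × (30000/1001) / (24000/1001) = 540765/4 ≈ 135191.250.
Nearest whole frame: 135191.

135191 frames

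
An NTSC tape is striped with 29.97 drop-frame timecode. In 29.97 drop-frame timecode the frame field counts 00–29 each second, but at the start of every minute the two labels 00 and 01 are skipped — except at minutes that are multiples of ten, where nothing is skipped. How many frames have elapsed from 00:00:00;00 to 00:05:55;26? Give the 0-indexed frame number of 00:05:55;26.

10666

Complete 10-minute blocks: 0, each 17982 frames → 0.
Remaining 5 whole minutes in the current block: 1800 + 4 × 1798 = 8992 frames.
Within the current minute: 55 × 30 + 26 − 2 = 1674 (labels ;00/;01 skipped at this minute). Total = 0 + 8992 + 1674 = 10666.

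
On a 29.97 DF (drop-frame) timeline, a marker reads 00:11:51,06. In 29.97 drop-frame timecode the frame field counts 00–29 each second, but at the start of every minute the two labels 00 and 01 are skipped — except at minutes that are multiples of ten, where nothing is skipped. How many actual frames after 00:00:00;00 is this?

21316

As if non-drop at 30 labels/s: (0 × 3600 + 11 × 60 + 51) × 30 + 6 = 21336.
Minute boundaries passed: 11; those not divisible by 10: 11 − 1 = 10; dropped labels = 2 × 10 = 20.
Actual frame index = 21336 − 20 = 21316.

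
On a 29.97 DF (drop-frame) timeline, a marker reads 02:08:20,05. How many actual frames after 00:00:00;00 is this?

230773

As if non-drop at 30 labels/s: (2 × 3600 + 8 × 60 + 20) × 30 + 5 = 231005.
Minute boundaries passed: 128; those not divisible by 10: 128 − 12 = 116; dropped labels = 2 × 116 = 232.
Actual frame index = 231005 − 232 = 230773.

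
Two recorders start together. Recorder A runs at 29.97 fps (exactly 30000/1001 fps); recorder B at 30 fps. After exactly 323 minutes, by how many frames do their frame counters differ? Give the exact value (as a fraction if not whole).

581400/1001 frames

323 min = 19380 s.
A emits 30000/1001 × 19380 = 581400000/1001 frames; B emits 30 × 19380 = 581400.
Difference = 581400/1001 frames (≈ 580.8192); B is ahead of A.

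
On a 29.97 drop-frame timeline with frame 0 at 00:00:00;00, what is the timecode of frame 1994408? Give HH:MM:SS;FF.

Ten DF minutes hold 17982 frames, so frame 1994408 lies in block 110 (frames 1978020–1996001) with 16388 frames into that block.
The block's first minute is 1800 frames and the rest 1798 each; 16388 frames reaches minute 9, so 110 × 18 + 9 × 2 = 1998 labels have been skipped so far.
Adding those back, label number 1994408 + 1998 = 1996406 at 30 labels/s is 66546 s + 26 f = 18 h 29 min 6 s frame 26, i.e. 18:29:06;26.

18:29:06;26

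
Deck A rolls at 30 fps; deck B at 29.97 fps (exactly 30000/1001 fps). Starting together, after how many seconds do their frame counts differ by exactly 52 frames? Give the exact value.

26026/15 seconds

The gap grows by |30000/1001 − 30| = 30/1001 frames per second.
Time for a 52-frame gap: 52 ÷ (30/1001) = 26026/15 s.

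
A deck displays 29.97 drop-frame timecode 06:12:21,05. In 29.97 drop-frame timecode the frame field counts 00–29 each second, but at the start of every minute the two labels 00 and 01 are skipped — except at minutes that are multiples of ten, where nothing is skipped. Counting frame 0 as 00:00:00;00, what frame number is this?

As if non-drop at 30 labels/s: (6 × 3600 + 12 × 60 + 21) × 30 + 5 = 670235.
Minute boundaries passed: 372; those not divisible by 10: 372 − 37 = 335; dropped labels = 2 × 335 = 670.
Actual frame index = 670235 − 670 = 669565.

669565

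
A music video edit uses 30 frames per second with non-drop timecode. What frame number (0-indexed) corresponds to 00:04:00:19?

Total seconds to the label: (0 × 3600 + 4 × 60 + 0) = 240.
Frame index = 240 × 30 + 19 = 7219.

frame 7219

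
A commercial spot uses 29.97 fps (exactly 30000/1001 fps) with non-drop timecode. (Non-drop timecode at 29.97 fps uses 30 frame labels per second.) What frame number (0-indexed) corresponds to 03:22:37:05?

364715

Total seconds to the label: (3 × 3600 + 22 × 60 + 37) = 12157.
Frame index = 12157 × 30 + 5 = 364715.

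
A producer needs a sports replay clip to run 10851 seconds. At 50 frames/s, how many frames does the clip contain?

Frames = 10851 × 50 = 542550.

542550 frames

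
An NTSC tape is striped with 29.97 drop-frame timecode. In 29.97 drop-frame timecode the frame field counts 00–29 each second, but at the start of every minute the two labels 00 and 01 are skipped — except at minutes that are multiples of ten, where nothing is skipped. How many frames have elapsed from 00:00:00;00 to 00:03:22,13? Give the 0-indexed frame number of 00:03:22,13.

As if non-drop at 30 labels/s: (0 × 3600 + 3 × 60 + 22) × 30 + 13 = 6073.
Minute boundaries passed: 3; those not divisible by 10: 3 − 0 = 3; dropped labels = 2 × 3 = 6.
Actual frame index = 6073 − 6 = 6067.

6067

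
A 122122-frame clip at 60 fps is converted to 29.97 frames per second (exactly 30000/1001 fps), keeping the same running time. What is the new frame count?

61000 frames

Target frames = source frames × (target rate / source rate) = 122122 × (30000/1001)/(60) = 122122 × 500/1001 = 61000.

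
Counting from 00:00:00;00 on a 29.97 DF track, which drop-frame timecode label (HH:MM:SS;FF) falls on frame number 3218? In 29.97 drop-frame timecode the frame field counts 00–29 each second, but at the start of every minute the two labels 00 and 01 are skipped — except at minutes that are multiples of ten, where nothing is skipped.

Each 10-minute DF block holds 10 × 60 × 30 − 9 × 2 = 17982 frames. 3218 ÷ 17982 → 0 full blocks, remainder 3218.
Within the partial block the first minute is 1800 frames and each further minute 1798, so 1 further minute boundary passed. Total skipped labels = 18 × 0 + 2 × 1 = 2.
Non-drop label index = 3218 + 2 = 3220; at 30 labels/s that is 00:01:47:10, i.e. DF 00:01:47;10.

00:01:47;10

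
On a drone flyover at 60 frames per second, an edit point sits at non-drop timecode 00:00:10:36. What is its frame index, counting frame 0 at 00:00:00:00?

Total seconds to the label: (0 × 3600 + 0 × 60 + 10) = 10.
Frame index = 10 × 60 + 36 = 636.

frame 636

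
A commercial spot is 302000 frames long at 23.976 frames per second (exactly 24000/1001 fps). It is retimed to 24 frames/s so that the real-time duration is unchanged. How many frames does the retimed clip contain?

Target frames = source frames × (target rate / source rate) = 302000 × (24)/(24000/1001) = 302000 × 1001/1000 = 302302.

302302 frames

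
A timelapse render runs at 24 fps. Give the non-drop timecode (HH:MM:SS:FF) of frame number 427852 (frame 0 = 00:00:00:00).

04:57:07:04

427852 ÷ 24 = 17827 full seconds, remainder 4 frames.
17827 s = 4 h 57 min 7 s.
Timecode: 04:57:07:04.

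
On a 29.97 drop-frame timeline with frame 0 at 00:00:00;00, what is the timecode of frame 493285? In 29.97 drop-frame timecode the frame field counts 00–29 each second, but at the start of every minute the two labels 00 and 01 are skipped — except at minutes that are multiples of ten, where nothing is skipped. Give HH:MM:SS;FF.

04:34:19;09

Ten DF minutes hold 17982 frames, so frame 493285 lies in block 27 (frames 485514–503495) with 7771 frames into that block.
The block's first minute is 1800 frames and the rest 1798 each; 7771 frames reaches minute 4, so 27 × 18 + 4 × 2 = 494 labels have been skipped so far.
Adding those back, label number 493285 + 494 = 493779 at 30 labels/s is 16459 s + 9 f = 4 h 34 min 19 s frame 9, i.e. 04:34:19;09.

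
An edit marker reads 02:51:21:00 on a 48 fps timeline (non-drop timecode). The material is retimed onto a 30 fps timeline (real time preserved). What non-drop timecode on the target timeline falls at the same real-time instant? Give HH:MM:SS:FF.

Source frame index: (2×3600 + 51×60 + 21) × 48 + 0 = 493488.
Real time: 493488 / (48) = 10281 s.
Target frame: (10281) × (30) = 308430.
At 30 labels/s: frame 308430 → 02:51:21:00.

02:51:21:00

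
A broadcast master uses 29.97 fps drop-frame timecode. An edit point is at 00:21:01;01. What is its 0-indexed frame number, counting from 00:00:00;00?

Complete 10-minute blocks: 2, each 17982 frames → 35964.
Remaining 1 whole minute in the current block: 1800 + 0 × 1798 = 1800 frames.
Within the current minute: 1 × 30 + 1 − 2 = 29 (labels ;00/;01 skipped at this minute). Total = 35964 + 1800 + 29 = 37793.

37793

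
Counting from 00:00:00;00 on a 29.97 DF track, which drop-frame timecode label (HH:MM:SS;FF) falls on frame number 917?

00:00:30;17

Ten DF minutes hold 17982 frames, so frame 917 lies in block 0 (frames 0–17981) with 917 frames into that block.
The block's first minute is 1800 frames and the rest 1798 each; 917 frames reaches minute 0, so 0 × 18 + 0 × 2 = 0 labels have been skipped so far.
Adding those back, label number 917 + 0 = 917 at 30 labels/s is 30 s + 17 f = 0 h 0 min 30 s frame 17, i.e. 00:00:30;17.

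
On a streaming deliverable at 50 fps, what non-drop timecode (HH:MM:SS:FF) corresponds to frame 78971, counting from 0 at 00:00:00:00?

00:26:19:21

78971 ÷ 50 = 1579 full seconds, remainder 21 frames.
1579 s = 0 h 26 min 19 s.
Timecode: 00:26:19:21.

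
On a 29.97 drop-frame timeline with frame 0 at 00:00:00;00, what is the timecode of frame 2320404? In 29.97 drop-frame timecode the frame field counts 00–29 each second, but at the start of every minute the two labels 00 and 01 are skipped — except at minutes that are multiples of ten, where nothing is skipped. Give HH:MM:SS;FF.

21:30:24;06

Ten DF minutes hold 17982 frames, so frame 2320404 lies in block 129 (frames 2319678–2337659) with 726 frames into that block.
The block's first minute is 1800 frames and the rest 1798 each; 726 frames reaches minute 0, so 129 × 18 + 0 × 2 = 2322 labels have been skipped so far.
Adding those back, label number 2320404 + 2322 = 2322726 at 30 labels/s is 77424 s + 6 f = 21 h 30 min 24 s frame 6, i.e. 21:30:24;06.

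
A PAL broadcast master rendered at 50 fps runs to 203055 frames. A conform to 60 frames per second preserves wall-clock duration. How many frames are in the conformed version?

Target frames = source frames × (target rate / source rate) = 203055 × (60)/(50) = 203055 × 6/5 = 243666.

243666 frames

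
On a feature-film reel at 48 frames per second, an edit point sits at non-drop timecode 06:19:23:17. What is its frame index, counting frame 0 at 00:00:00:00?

1092641

Total seconds to the label: (6 × 3600 + 19 × 60 + 23) = 22763.
Frame index = 22763 × 48 + 17 = 1092641.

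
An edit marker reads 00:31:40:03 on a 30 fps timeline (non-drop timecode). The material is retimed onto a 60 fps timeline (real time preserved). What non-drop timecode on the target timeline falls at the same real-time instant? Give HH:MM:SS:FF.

00:31:40:06

Source frame index: (0×3600 + 31×60 + 40) × 30 + 3 = 57003.
Real time: 57003 / (30) = 19001/10 s.
Target frame: (19001/10) × (60) = 114006.
At 60 labels/s: frame 114006 → 00:31:40:06.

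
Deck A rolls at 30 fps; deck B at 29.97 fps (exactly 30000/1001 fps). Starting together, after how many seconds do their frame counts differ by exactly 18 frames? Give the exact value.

The gap grows by |30000/1001 − 30| = 30/1001 frames per second.
Time for a 18-frame gap: 18 ÷ (30/1001) = 600.6 s.

600.6 seconds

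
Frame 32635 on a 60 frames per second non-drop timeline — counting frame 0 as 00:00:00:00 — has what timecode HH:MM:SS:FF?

32635 ÷ 60 = 543 full seconds, remainder 55 frames.
543 s = 0 h 9 min 3 s.
Timecode: 00:09:03:55.

00:09:03:55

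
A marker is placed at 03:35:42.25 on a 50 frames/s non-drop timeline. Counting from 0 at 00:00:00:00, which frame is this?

frame 647125

Total seconds to the label: (3 × 3600 + 35 × 60 + 42) = 12942.
Frame index = 12942 × 50 + 25 = 647125.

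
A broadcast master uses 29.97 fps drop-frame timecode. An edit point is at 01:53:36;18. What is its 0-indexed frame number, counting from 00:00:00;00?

As if non-drop at 30 labels/s: (1 × 3600 + 53 × 60 + 36) × 30 + 18 = 204498.
Minute boundaries passed: 113; those not divisible by 10: 113 − 11 = 102; dropped labels = 2 × 102 = 204.
Actual frame index = 204498 − 204 = 204294.

204294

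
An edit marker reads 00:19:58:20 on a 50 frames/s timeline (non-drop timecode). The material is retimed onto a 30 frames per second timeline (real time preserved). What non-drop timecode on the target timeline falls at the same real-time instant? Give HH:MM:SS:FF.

Source frame index: (0×3600 + 19×60 + 58) × 50 + 20 = 59920.
Real time: 59920 / (50) = 5992/5 s.
Target frame: (5992/5) × (30) = 35952.
At 30 labels/s: frame 35952 → 00:19:58:12.

00:19:58:12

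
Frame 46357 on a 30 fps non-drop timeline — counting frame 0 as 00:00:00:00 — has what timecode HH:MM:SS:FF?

00:25:45:07

46357 ÷ 30 = 1545 full seconds, remainder 7 frames.
1545 s = 0 h 25 min 45 s.
Timecode: 00:25:45:07.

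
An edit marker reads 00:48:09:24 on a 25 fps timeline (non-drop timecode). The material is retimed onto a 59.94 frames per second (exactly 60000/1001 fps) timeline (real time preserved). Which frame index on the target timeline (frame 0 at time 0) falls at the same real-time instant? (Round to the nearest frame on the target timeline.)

frame 173224

Source frame index: (0×3600 + 48×60 + 9) × 25 + 24 = 72249.
Real time: 72249 / (25) = 72249/25 s.
Target frame: (72249/25) × (60000/1001) = 173397600/1001 ≈ 173224.376 → 173224.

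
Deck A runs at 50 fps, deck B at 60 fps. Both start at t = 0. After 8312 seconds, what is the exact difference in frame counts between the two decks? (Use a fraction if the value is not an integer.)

83120 frames

A emits 50 × 8312 = 415600 frames; B emits 60 × 8312 = 498720.
Difference = 83120 frames; B is ahead of A.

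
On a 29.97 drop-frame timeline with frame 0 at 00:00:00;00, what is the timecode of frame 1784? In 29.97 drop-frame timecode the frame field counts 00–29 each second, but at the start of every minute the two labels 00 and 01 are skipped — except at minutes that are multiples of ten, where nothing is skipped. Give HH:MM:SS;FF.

00:00:59;14

Each 10-minute DF block holds 10 × 60 × 30 − 9 × 2 = 17982 frames. 1784 ÷ 17982 → 0 full blocks, remainder 1784.
Within the partial block the first minute is 1800 frames and each further minute 1798, so 0 further minute boundaries passed. Total skipped labels = 18 × 0 + 2 × 0 = 0.
Non-drop label index = 1784 + 0 = 1784; at 30 labels/s that is 00:00:59:14, i.e. DF 00:00:59;14.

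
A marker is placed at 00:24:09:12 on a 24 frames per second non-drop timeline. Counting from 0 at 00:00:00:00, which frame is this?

frame 34788

Total seconds to the label: (0 × 3600 + 24 × 60 + 9) = 1449.
Frame index = 1449 × 24 + 12 = 34788.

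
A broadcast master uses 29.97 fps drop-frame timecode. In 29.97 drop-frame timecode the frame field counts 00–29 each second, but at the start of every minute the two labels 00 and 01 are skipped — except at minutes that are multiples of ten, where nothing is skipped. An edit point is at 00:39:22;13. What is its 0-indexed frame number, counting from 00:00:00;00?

70801

Complete 10-minute blocks: 3, each 17982 frames → 53946.
Remaining 9 whole minutes in the current block: 1800 + 8 × 1798 = 16184 frames.
Within the current minute: 22 × 30 + 13 − 2 = 671 (labels ;00/;01 skipped at this minute). Total = 53946 + 16184 + 671 = 70801.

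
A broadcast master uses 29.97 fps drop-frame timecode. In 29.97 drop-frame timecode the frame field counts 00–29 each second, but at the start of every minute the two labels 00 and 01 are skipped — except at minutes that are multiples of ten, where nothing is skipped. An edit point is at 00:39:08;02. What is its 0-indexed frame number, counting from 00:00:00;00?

As if non-drop at 30 labels/s: (0 × 3600 + 39 × 60 + 8) × 30 + 2 = 70442.
Minute boundaries passed: 39; those not divisible by 10: 39 − 3 = 36; dropped labels = 2 × 36 = 72.
Actual frame index = 70442 − 72 = 70370.

70370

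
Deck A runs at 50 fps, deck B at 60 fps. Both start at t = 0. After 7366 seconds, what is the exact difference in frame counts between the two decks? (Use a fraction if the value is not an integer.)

73660 frames

A emits 50 × 7366 = 368300 frames; B emits 60 × 7366 = 441960.
Difference = 73660 frames; B is ahead of A.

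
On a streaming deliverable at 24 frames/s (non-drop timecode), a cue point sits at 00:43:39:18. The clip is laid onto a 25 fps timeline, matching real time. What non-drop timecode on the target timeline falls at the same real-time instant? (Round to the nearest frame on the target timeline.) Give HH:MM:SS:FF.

00:43:39:19

Source frame index: (0×3600 + 43×60 + 39) × 24 + 18 = 62874.
Real time: 62874 / (24) = 10479/4 s.
Target frame: (10479/4) × (25) = 261975/4 ≈ 65493.750 → 65494.
At 25 labels/s: frame 65494 → 00:43:39:19.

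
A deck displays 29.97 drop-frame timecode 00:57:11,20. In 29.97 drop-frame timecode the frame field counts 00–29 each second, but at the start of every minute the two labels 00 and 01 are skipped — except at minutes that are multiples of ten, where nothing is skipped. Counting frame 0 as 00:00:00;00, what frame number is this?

102846

As if non-drop at 30 labels/s: (0 × 3600 + 57 × 60 + 11) × 30 + 20 = 102950.
Minute boundaries passed: 57; those not divisible by 10: 57 − 5 = 52; dropped labels = 2 × 52 = 104.
Actual frame index = 102950 − 104 = 102846.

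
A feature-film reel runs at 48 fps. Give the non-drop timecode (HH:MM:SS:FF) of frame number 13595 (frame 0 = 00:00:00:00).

00:04:43:11

13595 ÷ 48 = 283 full seconds, remainder 11 frames.
283 s = 0 h 4 min 43 s.
Timecode: 00:04:43:11.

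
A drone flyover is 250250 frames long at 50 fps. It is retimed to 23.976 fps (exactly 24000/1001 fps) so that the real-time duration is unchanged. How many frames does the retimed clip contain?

120000 frames

Target frames = source frames × (target rate / source rate) = 250250 × (24000/1001)/(50) = 250250 × 480/1001 = 120000.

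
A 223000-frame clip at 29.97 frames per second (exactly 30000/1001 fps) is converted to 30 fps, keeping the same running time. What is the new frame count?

223223 frames

Target frames = source frames × (target rate / source rate) = 223000 × (30)/(30000/1001) = 223000 × 1001/1000 = 223223.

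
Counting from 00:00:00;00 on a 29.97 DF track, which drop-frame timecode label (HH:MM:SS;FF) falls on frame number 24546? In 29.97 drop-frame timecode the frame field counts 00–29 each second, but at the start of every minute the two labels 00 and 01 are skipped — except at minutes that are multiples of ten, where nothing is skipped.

Each 10-minute DF block holds 10 × 60 × 30 − 9 × 2 = 17982 frames. 24546 ÷ 17982 → 1 full block, remainder 6564.
Within the partial block the first minute is 1800 frames and each further minute 1798, so 3 further minute boundaries passed. Total skipped labels = 18 × 1 + 2 × 3 = 24.
Non-drop label index = 24546 + 24 = 24570; at 30 labels/s that is 00:13:39:00, i.e. DF 00:13:39;00.

00:13:39;00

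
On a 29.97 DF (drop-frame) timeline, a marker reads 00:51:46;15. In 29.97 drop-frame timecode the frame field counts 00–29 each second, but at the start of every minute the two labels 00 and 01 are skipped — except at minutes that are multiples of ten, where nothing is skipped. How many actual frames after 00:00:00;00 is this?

As if non-drop at 30 labels/s: (0 × 3600 + 51 × 60 + 46) × 30 + 15 = 93195.
Minute boundaries passed: 51; those not divisible by 10: 51 − 5 = 46; dropped labels = 2 × 46 = 92.
Actual frame index = 93195 − 92 = 93103.

93103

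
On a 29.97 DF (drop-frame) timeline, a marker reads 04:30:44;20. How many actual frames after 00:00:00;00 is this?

486854

Complete 10-minute blocks: 27, each 17982 frames → 485514.
Remaining 0 whole minutes in the current block: 0 frames.
Within the current minute: 44 × 30 + 20 = 1340. Total = 485514 + 0 + 1340 = 486854.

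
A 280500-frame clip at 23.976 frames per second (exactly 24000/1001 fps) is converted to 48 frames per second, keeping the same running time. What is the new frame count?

561561 frames

Target frames = source frames × (target rate / source rate) = 280500 × (48)/(24000/1001) = 280500 × 1001/500 = 561561.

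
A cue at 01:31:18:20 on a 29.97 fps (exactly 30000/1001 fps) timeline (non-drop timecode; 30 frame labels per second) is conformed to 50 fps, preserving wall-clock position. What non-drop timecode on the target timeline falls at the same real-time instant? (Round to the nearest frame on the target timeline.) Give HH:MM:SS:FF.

Source frame index: (1×3600 + 31×60 + 18) × 30 + 20 = 164360.
Real time: 164360 / (30000/1001) = 4113109/750 s.
Target frame: (4113109/750) × (50) = 4113109/15 ≈ 274207.267 → 274207.
At 50 labels/s: frame 274207 → 01:31:24:07.

01:31:24:07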